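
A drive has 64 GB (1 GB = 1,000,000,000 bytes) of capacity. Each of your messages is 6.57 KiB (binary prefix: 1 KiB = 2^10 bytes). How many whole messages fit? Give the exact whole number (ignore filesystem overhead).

Capacity: 64 GB = 64,000,000,000 bytes
Per item: 6.57 KiB = 6,727.68 bytes
⌊64,000,000,000 / 6,727.68⌋ = 9,512,937

9,512,937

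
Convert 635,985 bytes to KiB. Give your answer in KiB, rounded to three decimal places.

635,985 bytes given.
1 KiB = 1,024 bytes
635,985 / 1,024 = 621.079 KiB

621.079 KiB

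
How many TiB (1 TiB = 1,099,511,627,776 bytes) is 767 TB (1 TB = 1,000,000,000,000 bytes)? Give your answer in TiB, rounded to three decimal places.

767 TB × 1,000,000,000,000 bytes/TB = 767,000,000,000,000 bytes
1 TiB = 1,099,511,627,776 bytes
767,000,000,000,000 / 1,099,511,627,776 = 697.582 TiB

697.582 TiB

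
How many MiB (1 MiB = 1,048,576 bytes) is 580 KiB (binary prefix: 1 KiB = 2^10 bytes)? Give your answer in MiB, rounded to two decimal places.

580 KiB = 580 × 2^10 bytes = 593,920 bytes
1 MiB = 2^20 bytes = 1,048,576 bytes
593,920 / 1,048,576 = 0.57 MiB

0.57 MiB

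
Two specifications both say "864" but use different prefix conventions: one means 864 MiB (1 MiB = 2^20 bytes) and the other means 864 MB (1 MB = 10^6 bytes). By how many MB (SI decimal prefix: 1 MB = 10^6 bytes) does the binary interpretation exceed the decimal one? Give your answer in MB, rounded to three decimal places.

41.970 MB

864 MiB = 864 × 1,048,576 = 905,969,664 bytes
864 MB = 864 × 1,000,000 = 864,000,000 bytes
difference = 41,969,664 bytes
41,969,664 / 1,000,000 = 41.970 MB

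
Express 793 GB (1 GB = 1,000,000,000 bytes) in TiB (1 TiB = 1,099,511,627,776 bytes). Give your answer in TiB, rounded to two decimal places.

793 GB × 1,000,000,000 bytes/GB = 793,000,000,000 bytes
1 TiB = 1,099,511,627,776 bytes
793,000,000,000 / 1,099,511,627,776 = 0.72 TiB

0.72 TiB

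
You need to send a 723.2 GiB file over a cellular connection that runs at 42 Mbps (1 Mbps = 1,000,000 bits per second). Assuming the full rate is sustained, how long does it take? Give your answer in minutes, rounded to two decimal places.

2,465.17 minutes

723.2 GiB = 776,530,087,116.8 bytes = 6,212,240,696,934.4 bits
42 Mbps = 42,000,000 bits/s
time = 6,212,240,696,934.4 / 42,000,000 = 147,910.493 s
147,910.493 s / 60 = 2,465.17 minutes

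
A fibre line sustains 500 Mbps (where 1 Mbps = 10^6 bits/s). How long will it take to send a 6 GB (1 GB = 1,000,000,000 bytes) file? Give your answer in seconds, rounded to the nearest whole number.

6 GB = 6,000,000,000 bytes = 48,000,000,000 bits
500 Mbps = 500,000,000 bits/s
time = 48,000,000,000 / 500,000,000 = 96 s

96 seconds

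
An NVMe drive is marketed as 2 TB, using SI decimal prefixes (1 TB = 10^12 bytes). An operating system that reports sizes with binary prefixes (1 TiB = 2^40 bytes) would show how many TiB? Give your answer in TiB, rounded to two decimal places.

2 TB = 2 × 10^12 bytes = 2,000,000,000,000 bytes
1 TiB = 2^40 bytes = 1,099,511,627,776 bytes
2,000,000,000,000 / 1,099,511,627,776 = 1.82 TiB

1.82 TiB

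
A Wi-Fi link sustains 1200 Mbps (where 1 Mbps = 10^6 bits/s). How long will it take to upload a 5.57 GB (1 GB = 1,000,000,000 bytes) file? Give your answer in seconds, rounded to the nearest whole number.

37 seconds

5.57 GB = 5,570,000,000 bytes = 44,560,000,000 bits
1200 Mbps = 1,200,000,000 bits/s
time = 44,560,000,000 / 1,200,000,000 = 37 s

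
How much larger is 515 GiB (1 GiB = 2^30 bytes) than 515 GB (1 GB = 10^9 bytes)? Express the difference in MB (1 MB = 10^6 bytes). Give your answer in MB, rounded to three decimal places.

515 GiB = 515 × 1,073,741,824 = 552,977,039,360 bytes
515 GB = 515 × 1,000,000,000 = 515,000,000,000 bytes
difference = 37,977,039,360 bytes
37,977,039,360 / 1,000,000 = 37,977.039 MB

37,977.039 MB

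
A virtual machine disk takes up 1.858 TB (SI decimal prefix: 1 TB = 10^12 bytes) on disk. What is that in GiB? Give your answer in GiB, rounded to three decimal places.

1,730.397 GiB

1.858 TB × 1,000,000,000,000 bytes/TB = 1,858,000,000,000 bytes
1 GiB = 1,073,741,824 bytes
1,858,000,000,000 / 1,073,741,824 = 1,730.397 GiB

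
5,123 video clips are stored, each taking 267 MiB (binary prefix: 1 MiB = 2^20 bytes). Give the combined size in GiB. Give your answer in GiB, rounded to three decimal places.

1,335.782 GiB

Total = 5,123 × 267 MiB = 1,367,841 MiB
= 1,367,841 × 1,048,576 bytes = 1,434,285,244,416 bytes
1 GiB = 1,073,741,824 bytes
1,434,285,244,416 / 1,073,741,824 = 1,335.782 GiB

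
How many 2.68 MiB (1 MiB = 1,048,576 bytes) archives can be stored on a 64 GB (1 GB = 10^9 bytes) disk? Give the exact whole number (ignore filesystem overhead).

22,774

Capacity: 64 GB = 64,000,000,000 bytes
Per item: 2.68 MiB = 2,810,183.68 bytes
⌊64,000,000,000 / 2,810,183.68⌋ = 22,774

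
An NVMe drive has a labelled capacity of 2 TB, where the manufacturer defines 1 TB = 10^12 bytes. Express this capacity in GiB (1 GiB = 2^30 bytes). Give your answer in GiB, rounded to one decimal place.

1,862.6 GiB

2 TB = 2 × 10^12 bytes = 2,000,000,000,000 bytes
1 GiB = 1,073,741,824 bytes
2,000,000,000,000 / 1,073,741,824 = 1,862.6 GiB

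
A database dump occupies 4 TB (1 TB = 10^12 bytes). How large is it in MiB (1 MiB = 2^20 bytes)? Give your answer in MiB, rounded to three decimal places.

3,814,697.266 MiB

4 TB × 1,000,000,000,000 bytes/TB = 4,000,000,000,000 bytes
1 MiB = 2^20 bytes = 1,048,576 bytes
4,000,000,000,000 / 1,048,576 = 3,814,697.266 MiB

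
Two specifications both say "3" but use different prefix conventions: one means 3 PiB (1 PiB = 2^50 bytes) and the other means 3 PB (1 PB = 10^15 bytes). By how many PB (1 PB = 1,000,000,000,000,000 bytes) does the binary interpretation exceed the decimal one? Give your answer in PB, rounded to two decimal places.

0.38 PB

3 PiB = 3 × 1,125,899,906,842,624 = 3,377,699,720,527,872 bytes
3 PB = 3 × 1,000,000,000,000,000 = 3,000,000,000,000,000 bytes
difference = 377,699,720,527,872 bytes
377,699,720,527,872 / 1,000,000,000,000,000 = 0.38 PB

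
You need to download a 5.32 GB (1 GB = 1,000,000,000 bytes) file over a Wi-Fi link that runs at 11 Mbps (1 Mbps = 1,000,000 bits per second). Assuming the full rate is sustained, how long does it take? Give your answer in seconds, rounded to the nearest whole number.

5.32 GB = 5,320,000,000 bytes = 42,560,000,000 bits
11 Mbps = 11,000,000 bits/s
time = 42,560,000,000 / 11,000,000 = 3,869 s

3,869 seconds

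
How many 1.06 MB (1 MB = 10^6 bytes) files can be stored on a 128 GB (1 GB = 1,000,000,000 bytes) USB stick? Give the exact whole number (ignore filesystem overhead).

120,754

Capacity: 128 GB = 128,000,000,000 bytes
Per item: 1.06 MB = 1,060,000 bytes
⌊128,000,000,000 / 1,060,000⌋ = 120,754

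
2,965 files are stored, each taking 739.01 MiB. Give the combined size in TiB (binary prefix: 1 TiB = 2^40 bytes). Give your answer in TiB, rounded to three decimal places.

Total = 2,965 × 739.01 MiB = 2191164.65 MiB
= 2191164.65 × 1,048,576 bytes = 2,297,602,664,038.4 bytes
1 TiB = 1,099,511,627,776 bytes
2,297,602,664,038.4 / 1,099,511,627,776 = 2.090 TiB

2.090 TiB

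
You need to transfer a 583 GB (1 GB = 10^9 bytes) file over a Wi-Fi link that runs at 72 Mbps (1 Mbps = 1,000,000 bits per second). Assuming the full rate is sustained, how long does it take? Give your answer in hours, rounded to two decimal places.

583 GB = 583,000,000,000 bytes = 4,664,000,000,000 bits
72 Mbps = 72,000,000 bits/s
time = 4,664,000,000,000 / 72,000,000 = 64,777.7778 s
64,777.7778 s / 3600 = 17.99 hours

17.99 hours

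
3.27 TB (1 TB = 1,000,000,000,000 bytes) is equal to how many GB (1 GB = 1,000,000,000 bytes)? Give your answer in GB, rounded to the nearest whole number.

3.27 TB × 1,000,000,000,000 bytes/TB = 3,270,000,000,000 bytes
1 GB = 10^9 bytes = 1,000,000,000 bytes
3,270,000,000,000 / 1,000,000,000 = 3,270 GB

3,270 GB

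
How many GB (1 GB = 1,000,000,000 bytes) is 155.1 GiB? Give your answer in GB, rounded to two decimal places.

166.54 GB

155.1 GiB = 155.1 × 2^30 bytes = 166,537,356,902.4 bytes
1 GB = 10^9 bytes = 1,000,000,000 bytes
166,537,356,902.4 / 1,000,000,000 = 166.54 GB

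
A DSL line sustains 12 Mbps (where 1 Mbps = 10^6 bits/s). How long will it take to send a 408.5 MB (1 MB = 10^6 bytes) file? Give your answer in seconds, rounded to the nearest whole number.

272 seconds

408.5 MB = 408,500,000 bytes = 3,268,000,000 bits
12 Mbps = 12,000,000 bits/s
time = 3,268,000,000 / 12,000,000 = 272 s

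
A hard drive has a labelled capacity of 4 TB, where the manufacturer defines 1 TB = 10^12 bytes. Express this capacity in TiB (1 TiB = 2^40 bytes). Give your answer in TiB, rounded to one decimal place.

4 TB × 1,000,000,000,000 bytes/TB = 4,000,000,000,000 bytes
1 TiB = 1,099,511,627,776 bytes
4,000,000,000,000 / 1,099,511,627,776 = 3.6 TiB

3.6 TiB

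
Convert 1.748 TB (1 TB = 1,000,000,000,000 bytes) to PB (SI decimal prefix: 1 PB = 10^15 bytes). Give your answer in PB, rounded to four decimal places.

0.0017 PB

1.748 TB = 1.748 × 10^12 bytes = 1,748,000,000,000 bytes
1 PB = 10^15 bytes = 1,000,000,000,000,000 bytes
1,748,000,000,000 / 1,000,000,000,000,000 = 0.0017 PB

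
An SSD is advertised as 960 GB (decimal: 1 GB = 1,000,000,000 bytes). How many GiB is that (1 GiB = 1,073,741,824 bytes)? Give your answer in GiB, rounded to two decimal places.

894.07 GiB

960 GB = 960 × 10^9 bytes = 960,000,000,000 bytes
1 GiB = 1,073,741,824 bytes
960,000,000,000 / 1,073,741,824 = 894.07 GiB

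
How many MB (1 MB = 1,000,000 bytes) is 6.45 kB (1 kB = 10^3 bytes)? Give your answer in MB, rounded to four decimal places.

0.0065 MB

6.45 kB × 1,000 bytes/kB = 6,450 bytes
1 MB = 1,000,000 bytes
6,450 / 1,000,000 = 0.0065 MB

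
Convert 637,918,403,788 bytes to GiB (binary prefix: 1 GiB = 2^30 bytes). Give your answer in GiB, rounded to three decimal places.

637,918,403,788 bytes given.
1 GiB = 2^30 bytes = 1,073,741,824 bytes
637,918,403,788 / 1,073,741,824 = 594.108 GiB

594.108 GiB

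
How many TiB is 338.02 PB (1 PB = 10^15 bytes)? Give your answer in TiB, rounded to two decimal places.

307,427.40 TiB

338.02 PB = 338.02 × 10^15 bytes = 338,020,000,000,000,000 bytes
1 TiB = 1,099,511,627,776 bytes
338,020,000,000,000,000 / 1,099,511,627,776 = 307,427.40 TiB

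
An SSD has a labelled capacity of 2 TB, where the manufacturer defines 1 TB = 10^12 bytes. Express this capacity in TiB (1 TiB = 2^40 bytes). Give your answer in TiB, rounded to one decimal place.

1.8 TiB

2 TB = 2 × 10^12 bytes = 2,000,000,000,000 bytes
1 TiB = 1,099,511,627,776 bytes
2,000,000,000,000 / 1,099,511,627,776 = 1.8 TiB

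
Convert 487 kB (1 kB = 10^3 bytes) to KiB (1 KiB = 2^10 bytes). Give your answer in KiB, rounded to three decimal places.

475.586 KiB

487 kB = 487 × 10^3 bytes = 487,000 bytes
1 KiB = 2^10 bytes = 1,024 bytes
487,000 / 1,024 = 475.586 KiB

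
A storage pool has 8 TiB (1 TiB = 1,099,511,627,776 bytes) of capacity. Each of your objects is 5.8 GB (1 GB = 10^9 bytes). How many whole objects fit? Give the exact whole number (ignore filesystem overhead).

Capacity: 8 TiB = 8,796,093,022,208 bytes
Per item: 5.8 GB = 5,800,000,000 bytes
⌊8,796,093,022,208 / 5,800,000,000⌋ = 1,516

1,516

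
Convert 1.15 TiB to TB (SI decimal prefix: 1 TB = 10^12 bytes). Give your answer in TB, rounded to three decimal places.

1.15 TiB = 1.15 × 2^40 bytes = 1,264,438,371,942.4 bytes
1 TB = 1,000,000,000,000 bytes
1,264,438,371,942.4 / 1,000,000,000,000 = 1.264 TB

1.264 TB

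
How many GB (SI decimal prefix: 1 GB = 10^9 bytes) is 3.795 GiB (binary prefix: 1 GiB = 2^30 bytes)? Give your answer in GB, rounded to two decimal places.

4.07 GB

3.795 GiB × 1,073,741,824 bytes/GiB = 4,074,850,222.08 bytes
1 GB = 10^9 bytes = 1,000,000,000 bytes
4,074,850,222.08 / 1,000,000,000 = 4.07 GB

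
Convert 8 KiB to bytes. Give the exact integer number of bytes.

8,192 bytes

8 × 1,024 = 8,192 bytes  (1 KiB = 2^10 bytes)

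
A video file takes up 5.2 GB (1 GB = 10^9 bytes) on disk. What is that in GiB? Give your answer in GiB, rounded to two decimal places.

5.2 GB × 1,000,000,000 bytes/GB = 5,200,000,000 bytes
1 GiB = 1,073,741,824 bytes
5,200,000,000 / 1,073,741,824 = 4.84 GiB

4.84 GiB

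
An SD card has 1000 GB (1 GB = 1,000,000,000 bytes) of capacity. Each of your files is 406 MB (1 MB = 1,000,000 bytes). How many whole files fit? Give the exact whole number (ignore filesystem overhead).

Capacity: 1000 GB = 1,000,000,000,000 bytes
Per item: 406 MB = 406,000,000 bytes
⌊1,000,000,000,000 / 406,000,000⌋ = 2,463

2,463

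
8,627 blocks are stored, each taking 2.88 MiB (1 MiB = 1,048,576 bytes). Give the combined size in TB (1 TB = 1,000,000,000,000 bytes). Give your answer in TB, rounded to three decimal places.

0.026 TB

Total = 8,627 × 2.88 MiB = 24845.76 MiB
= 24845.76 × 1,048,576 bytes = 26,052,667,637.76 bytes
1 TB = 1,000,000,000,000 bytes
26,052,667,637.76 / 1,000,000,000,000 = 0.026 TB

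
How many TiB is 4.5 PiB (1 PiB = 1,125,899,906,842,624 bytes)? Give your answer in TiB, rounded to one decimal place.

4,608.0 TiB

4.5 PiB = 4.5 × 2^50 bytes = 5,066,549,580,791,808 bytes
1 TiB = 2^40 bytes = 1,099,511,627,776 bytes
5,066,549,580,791,808 / 1,099,511,627,776 = 4,608.0 TiB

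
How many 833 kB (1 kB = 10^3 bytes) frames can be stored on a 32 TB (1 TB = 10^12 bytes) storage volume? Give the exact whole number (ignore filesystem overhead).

Capacity: 32 TB = 32,000,000,000,000 bytes
Per item: 833 kB = 833,000 bytes
⌊32,000,000,000,000 / 833,000⌋ = 38,415,366

38,415,366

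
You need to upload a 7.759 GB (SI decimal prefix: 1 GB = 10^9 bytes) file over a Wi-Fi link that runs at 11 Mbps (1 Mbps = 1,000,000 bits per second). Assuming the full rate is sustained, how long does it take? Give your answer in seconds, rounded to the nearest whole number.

5,643 seconds

7.759 GB = 7,759,000,000 bytes = 62,072,000,000 bits
11 Mbps = 11,000,000 bits/s
time = 62,072,000,000 / 11,000,000 = 5,643 s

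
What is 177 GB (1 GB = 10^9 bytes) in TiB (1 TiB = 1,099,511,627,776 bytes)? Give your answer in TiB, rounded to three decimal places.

177 GB = 177 × 10^9 bytes = 177,000,000,000 bytes
1 TiB = 1,099,511,627,776 bytes
177,000,000,000 / 1,099,511,627,776 = 0.161 TiB

0.161 TiB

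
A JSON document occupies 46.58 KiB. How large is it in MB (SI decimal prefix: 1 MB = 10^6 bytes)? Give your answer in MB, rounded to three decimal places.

0.048 MB

46.58 KiB = 46.58 × 2^10 bytes = 47,697.92 bytes
1 MB = 10^6 bytes = 1,000,000 bytes
47,697.92 / 1,000,000 = 0.048 MB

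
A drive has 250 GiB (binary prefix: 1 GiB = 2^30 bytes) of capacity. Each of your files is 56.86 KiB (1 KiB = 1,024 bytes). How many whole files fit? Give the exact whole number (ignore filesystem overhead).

4,610,341

Capacity: 250 GiB = 268,435,456,000 bytes
Per item: 56.86 KiB = 58,224.64 bytes
⌊268,435,456,000 / 58,224.64⌋ = 4,610,341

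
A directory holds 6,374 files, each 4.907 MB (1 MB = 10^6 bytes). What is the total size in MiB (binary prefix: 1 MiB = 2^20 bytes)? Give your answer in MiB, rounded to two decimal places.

Total = 6,374 × 4.907 MB = 31277.218 MB
= 31277.218 × 1,000,000 bytes = 31,277,218,000 bytes
1 MiB = 1,048,576 bytes
31,277,218,000 / 1,048,576 = 29,828.28 MiB

29,828.28 MiB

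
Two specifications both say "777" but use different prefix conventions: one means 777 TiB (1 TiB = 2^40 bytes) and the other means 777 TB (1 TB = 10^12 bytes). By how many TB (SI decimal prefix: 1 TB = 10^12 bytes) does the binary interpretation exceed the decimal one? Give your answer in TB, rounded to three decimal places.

777 TiB = 777 × 1,099,511,627,776 = 854,320,534,781,952 bytes
777 TB = 777 × 1,000,000,000,000 = 777,000,000,000,000 bytes
difference = 77,320,534,781,952 bytes
77,320,534,781,952 / 1,000,000,000,000 = 77.321 TB

77.321 TB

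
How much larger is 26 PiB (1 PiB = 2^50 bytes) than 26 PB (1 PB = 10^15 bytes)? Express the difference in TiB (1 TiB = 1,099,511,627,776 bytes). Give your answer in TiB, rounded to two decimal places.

26 PiB = 26 × 1,125,899,906,842,624 = 29,273,397,577,908,224 bytes
26 PB = 26 × 1,000,000,000,000,000 = 26,000,000,000,000,000 bytes
difference = 3,273,397,577,908,224 bytes
3,273,397,577,908,224 / 1,099,511,627,776 = 2,977.14 TiB

2,977.14 TiB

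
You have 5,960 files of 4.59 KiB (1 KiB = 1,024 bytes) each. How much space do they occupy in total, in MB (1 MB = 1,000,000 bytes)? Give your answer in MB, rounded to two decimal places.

28.01 MB

Total = 5,960 × 4.59 KiB = 27356.4 KiB
= 27356.4 × 1,024 bytes = 28,012,953.6 bytes
1 MB = 1,000,000 bytes
28,012,953.6 / 1,000,000 = 28.01 MB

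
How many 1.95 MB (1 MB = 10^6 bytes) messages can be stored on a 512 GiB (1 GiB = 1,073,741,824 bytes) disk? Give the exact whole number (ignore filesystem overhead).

281,926

Capacity: 512 GiB = 549,755,813,888 bytes
Per item: 1.95 MB = 1,950,000 bytes
⌊549,755,813,888 / 1,950,000⌋ = 281,926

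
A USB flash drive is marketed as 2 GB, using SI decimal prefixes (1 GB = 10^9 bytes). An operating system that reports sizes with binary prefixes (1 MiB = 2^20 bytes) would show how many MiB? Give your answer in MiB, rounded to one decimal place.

1,907.3 MiB

2 GB × 1,000,000,000 bytes/GB = 2,000,000,000 bytes
1 MiB = 2^20 bytes = 1,048,576 bytes
2,000,000,000 / 1,048,576 = 1,907.3 MiB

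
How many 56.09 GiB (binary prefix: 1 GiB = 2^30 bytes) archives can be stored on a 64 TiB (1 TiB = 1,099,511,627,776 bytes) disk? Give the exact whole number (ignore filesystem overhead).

1,168

Capacity: 64 TiB = 70,368,744,177,664 bytes
Per item: 56.09 GiB = 60,226,178,908.16 bytes
⌊70,368,744,177,664 / 60,226,178,908.16⌋ = 1,168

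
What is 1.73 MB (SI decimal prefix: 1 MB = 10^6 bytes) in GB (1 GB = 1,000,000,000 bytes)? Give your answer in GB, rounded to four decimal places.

0.0017 GB

1.73 MB = 1.73 × 10^6 bytes = 1,730,000 bytes
1 GB = 10^9 bytes = 1,000,000,000 bytes
1,730,000 / 1,000,000,000 = 0.0017 GB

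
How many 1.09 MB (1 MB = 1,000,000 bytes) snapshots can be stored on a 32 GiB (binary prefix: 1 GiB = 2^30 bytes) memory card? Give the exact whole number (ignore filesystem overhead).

31,522

Capacity: 32 GiB = 34,359,738,368 bytes
Per item: 1.09 MB = 1,090,000 bytes
⌊34,359,738,368 / 1,090,000⌋ = 31,522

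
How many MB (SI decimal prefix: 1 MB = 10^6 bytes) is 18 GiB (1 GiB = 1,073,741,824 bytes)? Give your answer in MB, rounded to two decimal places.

18 GiB = 18 × 2^30 bytes = 19,327,352,832 bytes
1 MB = 10^6 bytes = 1,000,000 bytes
19,327,352,832 / 1,000,000 = 19,327.35 MB

19,327.35 MB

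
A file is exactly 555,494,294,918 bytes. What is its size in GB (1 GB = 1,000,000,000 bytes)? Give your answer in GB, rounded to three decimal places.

555,494,294,918 bytes given.
1 GB = 10^9 bytes = 1,000,000,000 bytes
555,494,294,918 / 1,000,000,000 = 555.494 GB

555.494 GB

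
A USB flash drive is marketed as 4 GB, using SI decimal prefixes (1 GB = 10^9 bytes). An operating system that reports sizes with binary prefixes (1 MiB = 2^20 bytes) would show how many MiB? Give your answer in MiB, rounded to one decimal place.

4 GB × 1,000,000,000 bytes/GB = 4,000,000,000 bytes
1 MiB = 2^20 bytes = 1,048,576 bytes
4,000,000,000 / 1,048,576 = 3,814.7 MiB

3,814.7 MiB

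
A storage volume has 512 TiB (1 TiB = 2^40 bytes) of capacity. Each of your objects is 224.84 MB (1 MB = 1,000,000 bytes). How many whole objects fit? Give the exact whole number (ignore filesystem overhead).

Capacity: 512 TiB = 562,949,953,421,312 bytes
Per item: 224.84 MB = 224,840,000 bytes
⌊562,949,953,421,312 / 224,840,000⌋ = 2,503,780

2,503,780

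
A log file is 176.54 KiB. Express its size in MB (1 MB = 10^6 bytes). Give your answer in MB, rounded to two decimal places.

0.18 MB

176.54 KiB = 176.54 × 2^10 bytes = 180,776.96 bytes
1 MB = 1,000,000 bytes
180,776.96 / 1,000,000 = 0.18 MB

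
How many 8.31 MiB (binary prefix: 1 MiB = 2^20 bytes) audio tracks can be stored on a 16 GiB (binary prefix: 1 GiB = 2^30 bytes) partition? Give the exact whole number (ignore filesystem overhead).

1,971

Capacity: 16 GiB = 17,179,869,184 bytes
Per item: 8.31 MiB = 8,713,666.56 bytes
⌊17,179,869,184 / 8,713,666.56⌋ = 1,971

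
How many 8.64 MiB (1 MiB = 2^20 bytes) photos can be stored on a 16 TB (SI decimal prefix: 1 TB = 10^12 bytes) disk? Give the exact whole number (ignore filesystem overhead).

Capacity: 16 TB = 16,000,000,000,000 bytes
Per item: 8.64 MiB = 9,059,696.64 bytes
⌊16,000,000,000,000 / 9,059,696.64⌋ = 1,766,063

1,766,063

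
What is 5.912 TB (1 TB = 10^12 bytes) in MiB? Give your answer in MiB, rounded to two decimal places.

5,638,122.56 MiB

5.912 TB = 5.912 × 10^12 bytes = 5,912,000,000,000 bytes
1 MiB = 1,048,576 bytes
5,912,000,000,000 / 1,048,576 = 5,638,122.56 MiB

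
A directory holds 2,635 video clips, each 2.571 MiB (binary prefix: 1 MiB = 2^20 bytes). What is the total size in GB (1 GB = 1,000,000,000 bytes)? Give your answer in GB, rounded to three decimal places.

7.104 GB

Total = 2,635 × 2.571 MiB = 6774.585 MiB
= 6774.585 × 1,048,576 bytes = 7,103,667,240.96 bytes
1 GB = 1,000,000,000 bytes
7,103,667,240.96 / 1,000,000,000 = 7.104 GB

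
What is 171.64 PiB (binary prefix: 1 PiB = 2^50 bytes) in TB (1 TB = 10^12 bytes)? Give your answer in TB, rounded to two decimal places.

171.64 PiB = 171.64 × 2^50 bytes = 193,249,460,010,467,983.36 bytes
1 TB = 1,000,000,000,000 bytes
193,249,460,010,467,983.36 / 1,000,000,000,000 = 193,249.46 TB

193,249.46 TB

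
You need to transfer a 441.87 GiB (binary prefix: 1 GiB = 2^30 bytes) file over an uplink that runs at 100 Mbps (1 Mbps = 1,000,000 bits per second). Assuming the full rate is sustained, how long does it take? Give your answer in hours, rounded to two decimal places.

10.54 hours

441.87 GiB = 474,454,299,770.88 bytes = 3,795,634,398,167.04 bits
100 Mbps = 100,000,000 bits/s
time = 3,795,634,398,167.04 / 100,000,000 = 37,956.3440 s
37,956.3440 s / 3600 = 10.54 hours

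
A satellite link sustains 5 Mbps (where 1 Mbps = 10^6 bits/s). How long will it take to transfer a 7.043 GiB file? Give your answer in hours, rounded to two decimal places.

7.043 GiB = 7,562,363,666.432 bytes = 60,498,909,331.456 bits
5 Mbps = 5,000,000 bits/s
time = 60,498,909,331.456 / 5,000,000 = 12,099.7819 s
12,099.7819 s / 3600 = 3.36 hours

3.36 hours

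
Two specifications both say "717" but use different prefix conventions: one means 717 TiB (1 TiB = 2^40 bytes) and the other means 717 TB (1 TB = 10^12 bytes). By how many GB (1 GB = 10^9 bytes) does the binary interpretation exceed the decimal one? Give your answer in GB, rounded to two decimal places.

717 TiB = 717 × 1,099,511,627,776 = 788,349,837,115,392 bytes
717 TB = 717 × 1,000,000,000,000 = 717,000,000,000,000 bytes
difference = 71,349,837,115,392 bytes
71,349,837,115,392 / 1,000,000,000 = 71,349.84 GB

71,349.84 GB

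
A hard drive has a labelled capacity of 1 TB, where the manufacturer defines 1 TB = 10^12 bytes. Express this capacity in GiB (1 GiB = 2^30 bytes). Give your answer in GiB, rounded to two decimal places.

1 TB = 1 × 10^12 bytes = 1,000,000,000,000 bytes
1 GiB = 1,073,741,824 bytes
1,000,000,000,000 / 1,073,741,824 = 931.32 GiB

931.32 GiB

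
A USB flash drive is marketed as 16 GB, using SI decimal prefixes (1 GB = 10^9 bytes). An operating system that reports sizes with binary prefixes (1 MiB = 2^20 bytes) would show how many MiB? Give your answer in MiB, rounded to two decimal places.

16 GB × 1,000,000,000 bytes/GB = 16,000,000,000 bytes
1 MiB = 1,048,576 bytes
16,000,000,000 / 1,048,576 = 15,258.79 MiB

15,258.79 MiB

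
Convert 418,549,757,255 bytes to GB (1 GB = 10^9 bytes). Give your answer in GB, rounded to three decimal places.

418,549,757,255 bytes given.
1 GB = 1,000,000,000 bytes
418,549,757,255 / 1,000,000,000 = 418.550 GB

418.550 GB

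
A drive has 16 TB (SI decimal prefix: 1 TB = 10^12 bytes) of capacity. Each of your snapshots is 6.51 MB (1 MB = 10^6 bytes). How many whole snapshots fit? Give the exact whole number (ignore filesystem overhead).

2,457,757

Capacity: 16 TB = 16,000,000,000,000 bytes
Per item: 6.51 MB = 6,510,000 bytes
⌊16,000,000,000,000 / 6,510,000⌋ = 2,457,757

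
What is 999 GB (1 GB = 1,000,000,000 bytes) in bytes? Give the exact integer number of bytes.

999,000,000,000 bytes

999 × 1,000,000,000 = 999,000,000,000 bytes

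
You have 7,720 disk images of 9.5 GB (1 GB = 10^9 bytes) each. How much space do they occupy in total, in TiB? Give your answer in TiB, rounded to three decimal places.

66.702 TiB

Total = 7,720 × 9.5 GB = 73,340 GB
= 73,340 × 1,000,000,000 bytes = 73,340,000,000,000 bytes
1 TiB = 1,099,511,627,776 bytes
73,340,000,000,000 / 1,099,511,627,776 = 66.702 TiB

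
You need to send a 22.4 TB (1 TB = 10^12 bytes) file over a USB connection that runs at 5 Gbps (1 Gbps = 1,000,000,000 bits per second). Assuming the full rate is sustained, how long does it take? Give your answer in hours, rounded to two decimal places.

22.4 TB = 22,400,000,000,000 bytes = 179,200,000,000,000 bits
5 Gbps = 5,000,000,000 bits/s
time = 179,200,000,000,000 / 5,000,000,000 = 35,840.0000 s
35,840.0000 s / 3600 = 9.96 hours

9.96 hours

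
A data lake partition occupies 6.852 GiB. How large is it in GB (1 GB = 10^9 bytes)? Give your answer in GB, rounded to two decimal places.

6.852 GiB = 6.852 × 2^30 bytes = 7,357,278,978.048 bytes
1 GB = 1,000,000,000 bytes
7,357,278,978.048 / 1,000,000,000 = 7.36 GB

7.36 GB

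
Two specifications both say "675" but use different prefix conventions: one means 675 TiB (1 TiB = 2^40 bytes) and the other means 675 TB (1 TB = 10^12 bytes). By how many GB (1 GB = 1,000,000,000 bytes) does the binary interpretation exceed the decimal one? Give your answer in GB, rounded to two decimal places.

67,170.35 GB

675 TiB = 675 × 1,099,511,627,776 = 742,170,348,748,800 bytes
675 TB = 675 × 1,000,000,000,000 = 675,000,000,000,000 bytes
difference = 67,170,348,748,800 bytes
67,170,348,748,800 / 1,000,000,000 = 67,170.35 GB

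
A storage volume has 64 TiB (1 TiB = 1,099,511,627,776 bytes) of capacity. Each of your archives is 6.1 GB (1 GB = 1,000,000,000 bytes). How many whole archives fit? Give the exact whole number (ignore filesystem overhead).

11,535

Capacity: 64 TiB = 70,368,744,177,664 bytes
Per item: 6.1 GB = 6,100,000,000 bytes
⌊70,368,744,177,664 / 6,100,000,000⌋ = 11,535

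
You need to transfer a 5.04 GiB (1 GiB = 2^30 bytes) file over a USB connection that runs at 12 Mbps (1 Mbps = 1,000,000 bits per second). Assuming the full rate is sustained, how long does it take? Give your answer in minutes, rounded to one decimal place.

60.1 minutes

5.04 GiB = 5,411,658,792.96 bytes = 43,293,270,343.68 bits
12 Mbps = 12,000,000 bits/s
time = 43,293,270,343.68 / 12,000,000 = 3,607.77 s
3,607.77 s / 60 = 60.1 minutes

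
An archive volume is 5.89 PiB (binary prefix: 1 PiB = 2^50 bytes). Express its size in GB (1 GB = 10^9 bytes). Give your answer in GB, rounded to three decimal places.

5.89 PiB = 5.89 × 2^50 bytes = 6,631,550,451,303,055.36 bytes
1 GB = 10^9 bytes = 1,000,000,000 bytes
6,631,550,451,303,055.36 / 1,000,000,000 = 6,631,550.451 GB

6,631,550.451 GB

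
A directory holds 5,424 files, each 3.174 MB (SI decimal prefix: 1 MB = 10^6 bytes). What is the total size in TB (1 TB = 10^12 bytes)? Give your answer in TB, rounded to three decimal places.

Total = 5,424 × 3.174 MB = 17215.776 MB
= 17215.776 × 1,000,000 bytes = 17,215,776,000 bytes
1 TB = 1,000,000,000,000 bytes
17,215,776,000 / 1,000,000,000,000 = 0.017 TB

0.017 TB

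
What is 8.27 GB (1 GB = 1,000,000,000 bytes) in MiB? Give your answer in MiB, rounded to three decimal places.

8.27 GB × 1,000,000,000 bytes/GB = 8,270,000,000 bytes
1 MiB = 1,048,576 bytes
8,270,000,000 / 1,048,576 = 7,886.887 MiB

7,886.887 MiB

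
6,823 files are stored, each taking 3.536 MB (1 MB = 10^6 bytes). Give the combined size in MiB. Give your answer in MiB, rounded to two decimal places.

Total = 6,823 × 3.536 MB = 24126.128 MB
= 24126.128 × 1,000,000 bytes = 24,126,128,000 bytes
1 MiB = 1,048,576 bytes
24,126,128,000 / 1,048,576 = 23,008.47 MiB

23,008.47 MiB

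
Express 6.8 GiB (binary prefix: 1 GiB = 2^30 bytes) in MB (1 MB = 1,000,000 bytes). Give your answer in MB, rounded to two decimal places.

7,301.44 MB

6.8 GiB = 6.8 × 2^30 bytes = 7,301,444,403.2 bytes
1 MB = 10^6 bytes = 1,000,000 bytes
7,301,444,403.2 / 1,000,000 = 7,301.44 MB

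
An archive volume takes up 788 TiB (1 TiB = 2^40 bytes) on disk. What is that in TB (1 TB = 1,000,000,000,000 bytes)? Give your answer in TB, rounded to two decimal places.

866.42 TB

788 TiB × 1,099,511,627,776 bytes/TiB = 866,415,162,687,488 bytes
1 TB = 10^12 bytes = 1,000,000,000,000 bytes
866,415,162,687,488 / 1,000,000,000,000 = 866.42 TB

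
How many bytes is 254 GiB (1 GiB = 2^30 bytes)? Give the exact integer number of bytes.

254 × 1,073,741,824 = 272,730,423,296 bytes  (1 GiB = 2^30 bytes)

272,730,423,296 bytes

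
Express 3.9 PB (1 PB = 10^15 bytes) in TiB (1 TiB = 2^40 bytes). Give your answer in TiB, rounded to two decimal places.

3,547.03 TiB

3.9 PB × 1,000,000,000,000,000 bytes/PB = 3,900,000,000,000,000 bytes
1 TiB = 2^40 bytes = 1,099,511,627,776 bytes
3,900,000,000,000,000 / 1,099,511,627,776 = 3,547.03 TiB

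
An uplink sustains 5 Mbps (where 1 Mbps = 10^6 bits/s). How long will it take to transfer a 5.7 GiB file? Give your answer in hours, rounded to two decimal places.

5.7 GiB = 6,120,328,396.8 bytes = 48,962,627,174.4 bits
5 Mbps = 5,000,000 bits/s
time = 48,962,627,174.4 / 5,000,000 = 9,792.5254 s
9,792.5254 s / 3600 = 2.72 hours

2.72 hours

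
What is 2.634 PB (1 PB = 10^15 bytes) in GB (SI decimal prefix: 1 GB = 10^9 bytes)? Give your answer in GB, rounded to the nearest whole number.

2,634,000 GB

2.634 PB = 2.634 × 10^15 bytes = 2,634,000,000,000,000 bytes
1 GB = 10^9 bytes = 1,000,000,000 bytes
2,634,000,000,000,000 / 1,000,000,000 = 2,634,000 GB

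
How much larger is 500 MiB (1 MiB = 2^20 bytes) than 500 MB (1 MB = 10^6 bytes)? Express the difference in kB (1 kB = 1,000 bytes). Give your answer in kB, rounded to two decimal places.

500 MiB = 500 × 1,048,576 = 524,288,000 bytes
500 MB = 500 × 1,000,000 = 500,000,000 bytes
difference = 24,288,000 bytes
24,288,000 / 1,000 = 24,288.00 kB

24,288.00 kB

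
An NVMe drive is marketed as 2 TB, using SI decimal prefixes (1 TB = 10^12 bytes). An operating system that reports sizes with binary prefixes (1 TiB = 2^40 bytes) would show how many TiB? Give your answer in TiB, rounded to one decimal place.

2 TB = 2 × 10^12 bytes = 2,000,000,000,000 bytes
1 TiB = 1,099,511,627,776 bytes
2,000,000,000,000 / 1,099,511,627,776 = 1.8 TiB

1.8 TiB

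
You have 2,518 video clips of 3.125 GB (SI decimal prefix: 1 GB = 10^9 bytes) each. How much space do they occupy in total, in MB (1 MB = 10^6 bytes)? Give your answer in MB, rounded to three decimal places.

7,868,750.000 MB

Total = 2,518 × 3.125 GB = 7868.75 GB
= 7868.75 × 1,000,000,000 bytes = 7,868,750,000,000 bytes
1 MB = 1,000,000 bytes
7,868,750,000,000 / 1,000,000 = 7,868,750.000 MB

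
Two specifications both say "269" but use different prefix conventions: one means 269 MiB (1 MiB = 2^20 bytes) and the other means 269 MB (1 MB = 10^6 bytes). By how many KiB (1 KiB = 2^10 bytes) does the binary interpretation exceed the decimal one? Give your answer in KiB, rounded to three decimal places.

269 MiB = 269 × 1,048,576 = 282,066,944 bytes
269 MB = 269 × 1,000,000 = 269,000,000 bytes
difference = 13,066,944 bytes
13,066,944 / 1,024 = 12,760.688 KiB

12,760.688 KiB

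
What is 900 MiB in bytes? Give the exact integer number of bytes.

900 × 1,048,576 = 943,718,400 bytes

943,718,400 bytes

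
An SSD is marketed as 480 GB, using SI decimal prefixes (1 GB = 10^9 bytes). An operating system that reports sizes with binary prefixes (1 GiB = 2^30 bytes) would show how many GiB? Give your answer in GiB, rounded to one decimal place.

480 GB × 1,000,000,000 bytes/GB = 480,000,000,000 bytes
1 GiB = 2^30 bytes = 1,073,741,824 bytes
480,000,000,000 / 1,073,741,824 = 447.0 GiB

447.0 GiB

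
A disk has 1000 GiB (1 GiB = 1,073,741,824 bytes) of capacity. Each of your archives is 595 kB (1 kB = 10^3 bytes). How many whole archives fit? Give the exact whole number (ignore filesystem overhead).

Capacity: 1000 GiB = 1,073,741,824,000 bytes
Per item: 595 kB = 595,000 bytes
⌊1,073,741,824,000 / 595,000⌋ = 1,804,608

1,804,608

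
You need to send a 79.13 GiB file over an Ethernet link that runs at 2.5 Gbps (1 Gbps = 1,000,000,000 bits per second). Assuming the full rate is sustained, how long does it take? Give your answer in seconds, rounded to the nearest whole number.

272 seconds

79.13 GiB = 84,965,190,533.12 bytes = 679,721,524,264.96 bits
2.5 Gbps = 2,500,000,000 bits/s
time = 679,721,524,264.96 / 2,500,000,000 = 272 s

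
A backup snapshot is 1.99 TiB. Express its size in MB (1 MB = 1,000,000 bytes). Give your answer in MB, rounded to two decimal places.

1.99 TiB = 1.99 × 2^40 bytes = 2,188,028,139,274.24 bytes
1 MB = 10^6 bytes = 1,000,000 bytes
2,188,028,139,274.24 / 1,000,000 = 2,188,028.14 MB

2,188,028.14 MB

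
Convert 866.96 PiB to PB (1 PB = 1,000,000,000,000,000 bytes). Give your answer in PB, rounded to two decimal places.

866.96 PiB = 866.96 × 2^50 bytes = 976,110,183,236,281,303.04 bytes
1 PB = 10^15 bytes = 1,000,000,000,000,000 bytes
976,110,183,236,281,303.04 / 1,000,000,000,000,000 = 976.11 PB

976.11 PB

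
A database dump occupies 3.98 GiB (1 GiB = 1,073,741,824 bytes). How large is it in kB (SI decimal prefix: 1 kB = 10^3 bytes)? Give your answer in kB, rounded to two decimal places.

4,273,492.46 kB

3.98 GiB = 3.98 × 2^30 bytes = 4,273,492,459.52 bytes
1 kB = 10^3 bytes = 1,000 bytes
4,273,492,459.52 / 1,000 = 4,273,492.46 kB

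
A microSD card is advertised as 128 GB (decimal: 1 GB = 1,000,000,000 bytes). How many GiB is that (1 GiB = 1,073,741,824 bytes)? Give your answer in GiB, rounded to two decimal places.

128 GB = 128 × 10^9 bytes = 128,000,000,000 bytes
1 GiB = 2^30 bytes = 1,073,741,824 bytes
128,000,000,000 / 1,073,741,824 = 119.21 GiB

119.21 GiB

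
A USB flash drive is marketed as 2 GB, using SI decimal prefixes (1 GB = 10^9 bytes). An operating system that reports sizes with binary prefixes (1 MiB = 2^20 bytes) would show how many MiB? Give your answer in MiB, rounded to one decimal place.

2 GB × 1,000,000,000 bytes/GB = 2,000,000,000 bytes
1 MiB = 2^20 bytes = 1,048,576 bytes
2,000,000,000 / 1,048,576 = 1,907.3 MiB

1,907.3 MiB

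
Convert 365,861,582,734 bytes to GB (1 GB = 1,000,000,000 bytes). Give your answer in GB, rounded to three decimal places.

365,861,582,734 bytes given.
1 GB = 1,000,000,000 bytes
365,861,582,734 / 1,000,000,000 = 365.862 GB

365.862 GB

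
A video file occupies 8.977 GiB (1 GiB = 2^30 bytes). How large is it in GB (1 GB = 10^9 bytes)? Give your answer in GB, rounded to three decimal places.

8.977 GiB = 8.977 × 2^30 bytes = 9,638,980,354.048 bytes
1 GB = 1,000,000,000 bytes
9,638,980,354.048 / 1,000,000,000 = 9.639 GB

9.639 GB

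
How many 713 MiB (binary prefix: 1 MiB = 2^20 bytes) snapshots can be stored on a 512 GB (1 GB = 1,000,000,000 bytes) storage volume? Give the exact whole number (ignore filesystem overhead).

Capacity: 512 GB = 512,000,000,000 bytes
Per item: 713 MiB = 747,634,688 bytes
⌊512,000,000,000 / 747,634,688⌋ = 684

684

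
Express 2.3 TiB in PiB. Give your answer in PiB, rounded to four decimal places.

0.0022 PiB

2.3 TiB × 1,099,511,627,776 bytes/TiB = 2,528,876,743,884.8 bytes
1 PiB = 2^50 bytes = 1,125,899,906,842,624 bytes
2,528,876,743,884.8 / 1,125,899,906,842,624 = 0.0022 PiB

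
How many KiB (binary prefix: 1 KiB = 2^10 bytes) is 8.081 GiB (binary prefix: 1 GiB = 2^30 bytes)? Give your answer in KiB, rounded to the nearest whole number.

8,473,543 KiB

8.081 GiB × 1,073,741,824 bytes/GiB = 8,676,907,679.744 bytes
1 KiB = 1,024 bytes
8,676,907,679.744 / 1,024 = 8,473,543 KiB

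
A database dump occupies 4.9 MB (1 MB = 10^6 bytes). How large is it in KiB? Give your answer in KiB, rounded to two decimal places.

4.9 MB = 4.9 × 10^6 bytes = 4,900,000 bytes
1 KiB = 2^10 bytes = 1,024 bytes
4,900,000 / 1,024 = 4,785.16 KiB

4,785.16 KiB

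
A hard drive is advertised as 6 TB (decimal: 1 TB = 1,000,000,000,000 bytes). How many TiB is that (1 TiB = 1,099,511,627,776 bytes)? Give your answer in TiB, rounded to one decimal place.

5.5 TiB

6 TB = 6 × 10^12 bytes = 6,000,000,000,000 bytes
1 TiB = 1,099,511,627,776 bytes
6,000,000,000,000 / 1,099,511,627,776 = 5.5 TiB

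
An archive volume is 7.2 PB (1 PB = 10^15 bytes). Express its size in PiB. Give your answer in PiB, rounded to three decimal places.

6.395 PiB

7.2 PB × 1,000,000,000,000,000 bytes/PB = 7,200,000,000,000,000 bytes
1 PiB = 2^50 bytes = 1,125,899,906,842,624 bytes
7,200,000,000,000,000 / 1,125,899,906,842,624 = 6.395 PiB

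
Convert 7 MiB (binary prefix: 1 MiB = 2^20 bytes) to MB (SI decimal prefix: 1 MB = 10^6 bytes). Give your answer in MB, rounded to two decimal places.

7 MiB = 7 × 2^20 bytes = 7,340,032 bytes
1 MB = 1,000,000 bytes
7,340,032 / 1,000,000 = 7.34 MB

7.34 MB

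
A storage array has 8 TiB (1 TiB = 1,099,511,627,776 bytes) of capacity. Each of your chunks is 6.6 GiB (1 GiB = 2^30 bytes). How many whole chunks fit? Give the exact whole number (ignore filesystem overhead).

Capacity: 8 TiB = 8,796,093,022,208 bytes
Per item: 6.6 GiB = 7,086,696,038.4 bytes
⌊8,796,093,022,208 / 7,086,696,038.4⌋ = 1,241

1,241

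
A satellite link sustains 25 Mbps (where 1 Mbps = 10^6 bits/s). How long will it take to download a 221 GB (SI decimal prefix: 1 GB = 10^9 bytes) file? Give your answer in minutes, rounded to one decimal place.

1,178.7 minutes

221 GB = 221,000,000,000 bytes = 1,768,000,000,000 bits
25 Mbps = 25,000,000 bits/s
time = 1,768,000,000,000 / 25,000,000 = 70,720.00 s
70,720.00 s / 60 = 1,178.7 minutes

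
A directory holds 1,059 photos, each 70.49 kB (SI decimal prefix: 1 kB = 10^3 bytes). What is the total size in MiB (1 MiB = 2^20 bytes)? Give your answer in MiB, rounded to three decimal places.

Total = 1,059 × 70.49 kB = 74648.91 kB
= 74648.91 × 1,000 bytes = 74,648,910 bytes
1 MiB = 1,048,576 bytes
74,648,910 / 1,048,576 = 71.191 MiB

71.191 MiB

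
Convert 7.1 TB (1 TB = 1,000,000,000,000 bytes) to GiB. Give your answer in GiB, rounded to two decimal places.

7.1 TB = 7.1 × 10^12 bytes = 7,100,000,000,000 bytes
1 GiB = 1,073,741,824 bytes
7,100,000,000,000 / 1,073,741,824 = 6,612.39 GiB

6,612.39 GiB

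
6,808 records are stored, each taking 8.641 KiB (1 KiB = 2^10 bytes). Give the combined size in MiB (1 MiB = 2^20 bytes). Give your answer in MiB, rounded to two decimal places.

57.45 MiB

Total = 6,808 × 8.641 KiB = 58827.928 KiB
= 58827.928 × 1,024 bytes = 60,239,798.272 bytes
1 MiB = 1,048,576 bytes
60,239,798.272 / 1,048,576 = 57.45 MiB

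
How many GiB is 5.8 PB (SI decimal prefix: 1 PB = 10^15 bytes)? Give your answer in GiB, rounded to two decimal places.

5,401,670.93 GiB

5.8 PB × 1,000,000,000,000,000 bytes/PB = 5,800,000,000,000,000 bytes
1 GiB = 2^30 bytes = 1,073,741,824 bytes
5,800,000,000,000,000 / 1,073,741,824 = 5,401,670.93 GiB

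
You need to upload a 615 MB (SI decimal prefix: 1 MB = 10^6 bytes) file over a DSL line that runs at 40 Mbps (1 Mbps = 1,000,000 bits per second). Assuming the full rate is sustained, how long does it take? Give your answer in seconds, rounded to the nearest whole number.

615 MB = 615,000,000 bytes = 4,920,000,000 bits
40 Mbps = 40,000,000 bits/s
time = 4,920,000,000 / 40,000,000 = 123 s

123 seconds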